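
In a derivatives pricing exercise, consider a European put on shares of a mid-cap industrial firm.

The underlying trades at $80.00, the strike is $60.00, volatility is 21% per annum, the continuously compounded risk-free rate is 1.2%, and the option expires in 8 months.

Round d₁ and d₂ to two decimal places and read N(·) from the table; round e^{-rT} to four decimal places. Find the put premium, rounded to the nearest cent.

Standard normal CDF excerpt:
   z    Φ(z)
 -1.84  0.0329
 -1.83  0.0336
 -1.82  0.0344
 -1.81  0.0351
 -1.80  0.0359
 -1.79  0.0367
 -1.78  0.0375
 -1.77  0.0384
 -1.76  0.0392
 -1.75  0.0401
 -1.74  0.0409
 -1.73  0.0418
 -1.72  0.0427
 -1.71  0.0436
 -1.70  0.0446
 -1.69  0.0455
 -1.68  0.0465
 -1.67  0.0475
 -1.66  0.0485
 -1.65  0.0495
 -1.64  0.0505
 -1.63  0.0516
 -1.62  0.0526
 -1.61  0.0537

T = 0.6667;  σ√T = 0.1715
d₁ = [ln(80/60) + (0.012 + ½·0.21²)·0.6667] / (σ√T) = (0.2877 + 0.0227) / 0.1715 = 1.8102 ⇒ 1.81
d₂ = 1.8102 − 0.1715 = 1.6387 ⇒ 1.64
e^(−rT) = e^(−0.012·0.6667) = 0.9920
N(−d₂) = N(-1.64) = 0.0505;  N(−d₁) = N(-1.81) = 0.0351
P = 60·0.9920·0.0505 − 80·0.0351 = 3.0058 − 2.8080 = 0.1978

$0.20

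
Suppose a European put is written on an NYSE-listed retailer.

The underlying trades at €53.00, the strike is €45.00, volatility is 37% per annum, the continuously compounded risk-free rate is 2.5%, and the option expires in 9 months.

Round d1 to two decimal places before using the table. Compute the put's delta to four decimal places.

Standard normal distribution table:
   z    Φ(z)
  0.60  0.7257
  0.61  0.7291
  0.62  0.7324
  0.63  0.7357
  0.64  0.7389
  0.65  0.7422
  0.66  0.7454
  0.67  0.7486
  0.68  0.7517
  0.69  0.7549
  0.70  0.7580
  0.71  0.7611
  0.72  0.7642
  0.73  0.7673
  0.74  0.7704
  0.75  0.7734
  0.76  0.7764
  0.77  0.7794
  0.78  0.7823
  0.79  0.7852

T = 0.75;  σ√T = 0.3204
d₁ = [ln(53/45) + (0.025 + 0.37²/2)·0.75] / 0.3204 = [0.1636 + 0.0701] / 0.3204 = 0.7294 which rounds to 0.73
N(d₁) = N(0.73) = 0.7673
Δ_put = N(d₁) − 1 = 0.7673 − 1 = -0.2327

-0.2327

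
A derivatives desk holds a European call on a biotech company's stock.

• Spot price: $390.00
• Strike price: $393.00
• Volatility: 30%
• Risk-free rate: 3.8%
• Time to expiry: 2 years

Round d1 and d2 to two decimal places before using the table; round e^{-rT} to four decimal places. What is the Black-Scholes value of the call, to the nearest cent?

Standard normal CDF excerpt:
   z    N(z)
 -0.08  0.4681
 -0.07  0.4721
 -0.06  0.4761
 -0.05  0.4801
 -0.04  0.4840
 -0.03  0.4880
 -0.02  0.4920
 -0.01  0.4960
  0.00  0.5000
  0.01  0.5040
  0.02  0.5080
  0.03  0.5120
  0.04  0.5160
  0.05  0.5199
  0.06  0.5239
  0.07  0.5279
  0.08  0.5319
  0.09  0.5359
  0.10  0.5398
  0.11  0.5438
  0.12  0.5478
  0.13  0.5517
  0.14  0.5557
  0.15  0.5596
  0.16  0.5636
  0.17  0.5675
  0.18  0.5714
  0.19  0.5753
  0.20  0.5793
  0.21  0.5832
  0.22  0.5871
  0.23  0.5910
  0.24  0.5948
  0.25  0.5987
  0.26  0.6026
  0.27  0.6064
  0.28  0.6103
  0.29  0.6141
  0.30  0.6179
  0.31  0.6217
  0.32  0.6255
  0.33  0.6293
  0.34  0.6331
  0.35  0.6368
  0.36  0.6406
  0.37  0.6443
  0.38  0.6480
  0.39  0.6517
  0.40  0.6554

$76.41

σ√T = 0.3 × 1.4142 = 0.4243
ln(S/K) + (r + σ²/2)T = ln(390/393) + (0.038 + 0.3²/2)·2 = -0.0077 + 0.1660 = 0.1583
d₁ = 0.1583 / 0.4243 = 0.3732 → 0.37
d₂ = d₁ − σ√T = 0.3732 − 0.4243 = -0.0511 → -0.05
e^(−rT) = e^(−0.038·2) = 0.9268
C = 390·N(0.37) − 393·0.9268·N(-0.05) = 390·0.6443 − 393·0.9268·0.4801 = 251.2770 − 174.8680 = 76.4090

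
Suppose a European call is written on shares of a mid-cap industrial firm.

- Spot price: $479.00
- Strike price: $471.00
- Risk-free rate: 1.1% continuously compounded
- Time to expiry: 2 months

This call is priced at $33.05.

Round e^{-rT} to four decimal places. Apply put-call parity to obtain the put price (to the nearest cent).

$24.20

e^(−rT) = e^(−0.011·0.1667) = 0.9982
Put-call parity: C − P = S − K·e^(−rT) = 479 − 471·0.9982 = 479 − 470.1522 = 8.8478
P = C − (C − P) = 33.05 − (8.8478) = 24.2022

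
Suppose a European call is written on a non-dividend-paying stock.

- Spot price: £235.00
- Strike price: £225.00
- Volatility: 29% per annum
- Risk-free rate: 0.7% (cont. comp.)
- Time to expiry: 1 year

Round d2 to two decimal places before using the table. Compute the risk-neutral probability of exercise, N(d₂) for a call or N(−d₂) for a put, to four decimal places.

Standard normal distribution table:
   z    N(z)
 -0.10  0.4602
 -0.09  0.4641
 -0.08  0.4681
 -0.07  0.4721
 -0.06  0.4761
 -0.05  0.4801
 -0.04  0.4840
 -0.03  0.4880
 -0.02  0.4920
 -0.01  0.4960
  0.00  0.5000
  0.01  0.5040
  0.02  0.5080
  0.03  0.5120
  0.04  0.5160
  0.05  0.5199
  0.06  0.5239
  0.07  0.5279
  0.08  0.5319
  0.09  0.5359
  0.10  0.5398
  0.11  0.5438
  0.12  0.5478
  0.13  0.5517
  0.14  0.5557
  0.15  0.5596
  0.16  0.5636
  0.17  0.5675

0.5120

σ√T = 0.29·√1 = 0.2900
ln(S/K) + (r + σ²/2)T = ln(235/225) + (0.007 + 0.29²/2)·1 = 0.0435 + 0.0490 = 0.0925
d₁ = 0.0925 / 0.2900 = 0.3191 → 0.32
d₂ = d₁ − σ√T = 0.3191 − 0.2900 = 0.0291 → 0.03
Pr(exercise) under Q = N(d₂) = 0.5120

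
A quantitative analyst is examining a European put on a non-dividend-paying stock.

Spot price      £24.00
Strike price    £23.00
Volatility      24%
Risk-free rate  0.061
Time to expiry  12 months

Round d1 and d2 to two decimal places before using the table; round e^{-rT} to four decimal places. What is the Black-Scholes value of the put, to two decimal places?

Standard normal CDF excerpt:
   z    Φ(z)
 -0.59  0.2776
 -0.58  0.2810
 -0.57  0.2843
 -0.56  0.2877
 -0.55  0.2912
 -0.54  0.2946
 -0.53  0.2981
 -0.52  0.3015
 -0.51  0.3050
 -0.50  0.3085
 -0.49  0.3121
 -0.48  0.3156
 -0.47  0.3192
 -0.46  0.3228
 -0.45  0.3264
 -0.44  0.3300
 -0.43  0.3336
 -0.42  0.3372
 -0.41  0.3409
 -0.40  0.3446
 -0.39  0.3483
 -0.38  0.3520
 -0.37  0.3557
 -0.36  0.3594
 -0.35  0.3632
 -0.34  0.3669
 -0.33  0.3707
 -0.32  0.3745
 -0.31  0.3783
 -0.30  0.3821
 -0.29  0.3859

£1.20

T = 1;  σ√T = 0.2400
d₁ = [ln(24/23) + (0.061 + ½·0.24²)·1] / (σ√T) = (0.0426 + 0.0898) / 0.2400 = 0.5515 ⇒ 0.55
d₂ = 0.5515 − 0.2400 = 0.3115 ⇒ 0.31
exp(−rT) = exp(−0.061·1) = 0.9408
N(−d₂) = N(-0.31) = 0.3783;  N(−d₁) = N(-0.55) = 0.2912
P = 23·0.9408·0.3783 − 24·0.2912 = 8.1858 − 6.9888 = 1.1970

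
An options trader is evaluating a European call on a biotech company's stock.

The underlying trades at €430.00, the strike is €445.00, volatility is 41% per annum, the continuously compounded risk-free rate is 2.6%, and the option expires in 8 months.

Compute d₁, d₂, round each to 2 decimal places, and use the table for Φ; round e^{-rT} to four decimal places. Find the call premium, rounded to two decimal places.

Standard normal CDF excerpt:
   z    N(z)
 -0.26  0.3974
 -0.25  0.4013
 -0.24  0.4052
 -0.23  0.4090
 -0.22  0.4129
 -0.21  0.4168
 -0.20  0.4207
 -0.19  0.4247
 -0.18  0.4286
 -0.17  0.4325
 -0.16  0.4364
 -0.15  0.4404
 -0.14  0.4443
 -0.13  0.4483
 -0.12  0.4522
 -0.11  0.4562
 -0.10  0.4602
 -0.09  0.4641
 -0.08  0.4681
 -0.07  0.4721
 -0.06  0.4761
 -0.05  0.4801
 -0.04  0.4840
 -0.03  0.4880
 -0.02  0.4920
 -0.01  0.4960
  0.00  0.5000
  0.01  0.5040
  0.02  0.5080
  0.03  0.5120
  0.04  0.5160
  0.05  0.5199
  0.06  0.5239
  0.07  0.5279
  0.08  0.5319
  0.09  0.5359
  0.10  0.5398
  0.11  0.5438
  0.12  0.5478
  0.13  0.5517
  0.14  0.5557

σ√T = 0.41·√0.6667 = 0.3348
d₁ = [ln(430/445) + (0.026 + 0.41²/2)·0.6667] / 0.3348 = [-0.0343 + 0.0734] / 0.3348 = 0.1167 ⇒ 0.12
d₂ = d₁ − σ√T = 0.1167 − 0.3348 = -0.2180 ⇒ -0.22
exp(−rT) = exp(−0.026·0.6667) = 0.9828
N(d₁) = N(0.12) = 0.5478;  N(d₂) = N(-0.22) = 0.4129
C = 430·0.5478 − 445·0.9828·0.4129 = 235.5540 − 180.5802 = 54.9738

€54.97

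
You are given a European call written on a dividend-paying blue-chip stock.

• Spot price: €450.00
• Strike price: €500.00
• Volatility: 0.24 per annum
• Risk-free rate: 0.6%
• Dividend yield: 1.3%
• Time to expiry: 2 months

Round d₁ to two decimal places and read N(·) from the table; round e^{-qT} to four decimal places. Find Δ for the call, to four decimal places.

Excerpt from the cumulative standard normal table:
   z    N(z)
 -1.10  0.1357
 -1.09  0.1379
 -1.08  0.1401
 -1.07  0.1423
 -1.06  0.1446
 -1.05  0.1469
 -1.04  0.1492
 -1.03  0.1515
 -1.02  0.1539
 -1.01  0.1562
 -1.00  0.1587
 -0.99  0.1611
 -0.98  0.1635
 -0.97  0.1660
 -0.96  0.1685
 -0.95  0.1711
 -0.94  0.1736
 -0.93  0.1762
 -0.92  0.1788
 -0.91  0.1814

σ√T = 0.24·√0.1667 = 0.0980
d₁ = [ln(450/500) + (0.006 − 0.013 + 0.24²/2)·0.1667] / 0.0980 = [-0.1054 + 0.0036] / 0.0980 = -1.0382 ≈ -1.04
N(d₁) = N(-1.04) = 0.1492
Δ_call = exp(−qT)·N(d₁) = 0.9978·0.1492 = 0.1489

0.1489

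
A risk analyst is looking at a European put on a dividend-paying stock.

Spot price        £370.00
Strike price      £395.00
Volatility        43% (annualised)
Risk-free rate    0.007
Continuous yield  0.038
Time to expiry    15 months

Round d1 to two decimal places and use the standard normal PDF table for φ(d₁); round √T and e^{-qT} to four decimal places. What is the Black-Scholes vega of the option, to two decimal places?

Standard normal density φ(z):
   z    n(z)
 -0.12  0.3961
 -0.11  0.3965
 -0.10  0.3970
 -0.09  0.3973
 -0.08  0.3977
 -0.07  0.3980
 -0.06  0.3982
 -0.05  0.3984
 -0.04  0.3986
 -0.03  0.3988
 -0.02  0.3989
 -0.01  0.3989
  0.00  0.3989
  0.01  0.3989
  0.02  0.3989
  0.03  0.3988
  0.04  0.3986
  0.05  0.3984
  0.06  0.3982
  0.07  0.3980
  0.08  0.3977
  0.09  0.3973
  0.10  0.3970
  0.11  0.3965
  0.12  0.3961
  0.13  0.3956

σ√T = 0.43·√1.25 = 0.4808
d₁ = [ln(370/395) + (0.007 − 0.038 + 0.43²/2)·1.25] / 0.4808 = [-0.0654 + 0.0768] / 0.4808 = 0.0238 ≈ 0.02
√T = √1.25 = 1.1180
φ(d₁) = φ(0.02) = 0.3989
exp(−qT) = exp(−0.038·1.25) = 0.9536
vega = S·exp(−qT)·φ(d₁)·√T = 370·0.9536·0.3989·1.1180 = 157.3526
(Vega is the same for a European call and put with the same parameters.)

157.35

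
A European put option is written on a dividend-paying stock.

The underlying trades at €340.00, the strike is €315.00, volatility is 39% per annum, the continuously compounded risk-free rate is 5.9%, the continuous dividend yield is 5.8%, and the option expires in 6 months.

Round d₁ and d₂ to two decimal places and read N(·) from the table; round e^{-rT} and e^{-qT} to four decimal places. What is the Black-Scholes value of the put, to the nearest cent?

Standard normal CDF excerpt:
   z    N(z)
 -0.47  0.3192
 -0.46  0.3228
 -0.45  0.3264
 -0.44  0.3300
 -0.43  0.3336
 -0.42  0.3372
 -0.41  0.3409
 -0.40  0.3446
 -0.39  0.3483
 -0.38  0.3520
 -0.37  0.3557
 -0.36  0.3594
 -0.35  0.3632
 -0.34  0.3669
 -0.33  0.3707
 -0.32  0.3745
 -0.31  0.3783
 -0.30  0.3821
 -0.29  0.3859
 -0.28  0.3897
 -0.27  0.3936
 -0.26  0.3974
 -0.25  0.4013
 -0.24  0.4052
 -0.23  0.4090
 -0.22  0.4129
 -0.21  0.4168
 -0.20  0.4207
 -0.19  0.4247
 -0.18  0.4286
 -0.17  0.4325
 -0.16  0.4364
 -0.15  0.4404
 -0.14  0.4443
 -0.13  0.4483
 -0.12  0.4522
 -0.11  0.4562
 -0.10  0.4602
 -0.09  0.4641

σ√T = 0.39 × 0.7071 = 0.2758
d₁ = [ln(340/315) + (0.059 − 0.058 + ½·0.39²)·0.5] / (σ√T) = (0.0764 + 0.0385) / 0.2758 = 0.4166 ⇒ 0.42
d₂ = 0.4166 − 0.2758 = 0.1409 ⇒ 0.14
exp(−qT) = exp(−0.058·0.5) = 0.9714;  exp(−rT) = exp(−0.059·0.5) = 0.9709
N(−d₂) = N(-0.14) = 0.4443;  N(−d₁) = N(-0.42) = 0.3372
P = 315·0.9709·0.4443 − 340·0.9714·0.3372 = 135.8818 − 111.3691 = 24.5128

€24.51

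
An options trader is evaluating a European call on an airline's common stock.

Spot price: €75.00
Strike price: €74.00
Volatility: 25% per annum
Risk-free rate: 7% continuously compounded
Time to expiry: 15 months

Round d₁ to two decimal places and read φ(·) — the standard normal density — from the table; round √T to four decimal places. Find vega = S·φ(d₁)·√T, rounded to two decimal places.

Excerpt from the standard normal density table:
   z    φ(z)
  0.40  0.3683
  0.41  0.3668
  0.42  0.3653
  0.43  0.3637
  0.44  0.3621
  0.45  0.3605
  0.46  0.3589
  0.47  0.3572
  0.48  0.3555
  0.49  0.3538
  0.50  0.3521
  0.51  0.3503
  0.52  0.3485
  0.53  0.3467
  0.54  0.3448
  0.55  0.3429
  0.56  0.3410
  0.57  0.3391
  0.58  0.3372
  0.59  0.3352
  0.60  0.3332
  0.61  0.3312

T = 1.25;  σ√T = 0.2795
d₁ = [ln(75/74) + (0.07 + ½·0.25²)·1.25] / (σ√T) = (0.0134 + 0.1266) / 0.2795 = 0.5008 ⇒ 0.50
√T = √1.25 = 1.1180
φ(d₁) = φ(0.50) = 0.3521
vega = S·φ(d₁)·√T = 75·0.3521·1.1180 = 29.5236

29.52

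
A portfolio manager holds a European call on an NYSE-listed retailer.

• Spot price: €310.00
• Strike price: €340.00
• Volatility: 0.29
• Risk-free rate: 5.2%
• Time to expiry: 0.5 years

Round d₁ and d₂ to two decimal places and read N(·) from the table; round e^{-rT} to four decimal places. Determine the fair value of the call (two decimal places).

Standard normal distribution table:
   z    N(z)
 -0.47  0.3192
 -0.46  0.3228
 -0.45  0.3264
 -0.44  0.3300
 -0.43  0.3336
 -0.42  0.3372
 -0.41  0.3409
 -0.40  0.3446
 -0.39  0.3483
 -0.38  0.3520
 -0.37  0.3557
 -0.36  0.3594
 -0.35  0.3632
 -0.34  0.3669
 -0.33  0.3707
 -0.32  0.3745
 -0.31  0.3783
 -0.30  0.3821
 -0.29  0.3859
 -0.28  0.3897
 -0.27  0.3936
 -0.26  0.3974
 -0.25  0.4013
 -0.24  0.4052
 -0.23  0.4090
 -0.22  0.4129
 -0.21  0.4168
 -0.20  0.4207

€17.49

σ√T = 0.29·√0.5 = 0.2051
ln(S/K) + (r + σ²/2)T = ln(310/340) + (0.052 + 0.29²/2)·0.5 = -0.0924 + 0.0470 = -0.0453
d₁ = -0.0453 / 0.2051 = -0.2211 ≈ -0.22
d₂ = d₁ − σ√T = -0.2211 − 0.2051 = -0.4262 ≈ -0.43
e^(−rT) = e^(−0.052·0.5) = 0.9743
C = 310·N(-0.22) − 340·0.9743·N(-0.43) = 310·0.4129 − 340·0.9743·0.3336 = 127.9990 − 110.5090 = 17.4900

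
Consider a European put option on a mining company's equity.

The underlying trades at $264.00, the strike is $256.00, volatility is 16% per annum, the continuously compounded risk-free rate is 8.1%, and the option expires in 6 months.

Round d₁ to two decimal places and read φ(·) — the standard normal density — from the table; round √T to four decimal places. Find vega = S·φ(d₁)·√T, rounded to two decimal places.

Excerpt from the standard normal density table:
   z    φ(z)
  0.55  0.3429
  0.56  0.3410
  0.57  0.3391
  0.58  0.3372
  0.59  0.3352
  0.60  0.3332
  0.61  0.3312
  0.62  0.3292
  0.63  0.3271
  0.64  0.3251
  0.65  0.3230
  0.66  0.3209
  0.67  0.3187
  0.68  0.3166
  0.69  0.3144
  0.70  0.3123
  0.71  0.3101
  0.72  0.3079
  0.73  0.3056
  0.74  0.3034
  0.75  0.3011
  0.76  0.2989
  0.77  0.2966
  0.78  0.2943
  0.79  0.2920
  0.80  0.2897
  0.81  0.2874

T = 0.5;  σ√T = 0.1131
d₁ = [ln(264/256) + (0.081 + ½·0.16²)·0.5] / (σ√T) = (0.0308 + 0.0469) / 0.1131 = 0.6865 ≈ 0.69
√T = √0.5 = 0.7071
φ(d₁) = φ(0.69) = 0.3144
vega = S·φ(d₁)·√T = 264·0.3144·0.7071 = 58.6904

58.69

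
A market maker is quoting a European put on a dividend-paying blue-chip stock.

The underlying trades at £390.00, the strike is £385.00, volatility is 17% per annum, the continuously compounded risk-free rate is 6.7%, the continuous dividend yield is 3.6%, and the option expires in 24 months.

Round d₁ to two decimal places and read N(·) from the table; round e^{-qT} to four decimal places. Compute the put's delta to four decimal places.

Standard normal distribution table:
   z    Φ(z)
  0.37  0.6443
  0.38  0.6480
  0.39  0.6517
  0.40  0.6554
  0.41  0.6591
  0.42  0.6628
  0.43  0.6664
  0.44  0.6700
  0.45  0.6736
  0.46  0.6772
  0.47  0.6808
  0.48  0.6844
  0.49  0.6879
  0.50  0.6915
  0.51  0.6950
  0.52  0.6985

-0.3104

σ√T = 0.17 × 1.4142 = 0.2404
ln(S/K) + (r − q + σ²/2)T = ln(390/385) + (0.067 − 0.036 + 0.17²/2)·2 = 0.0129 + 0.0909 = 0.1038
d₁ = 0.1038 / 0.2404 = 0.4318 ≈ 0.43
N(d₁) = N(0.43) = 0.6664
Δ_put = e^(−qT)·(N(d₁) − 1) = 0.9305·(0.6664 − 1) = -0.3104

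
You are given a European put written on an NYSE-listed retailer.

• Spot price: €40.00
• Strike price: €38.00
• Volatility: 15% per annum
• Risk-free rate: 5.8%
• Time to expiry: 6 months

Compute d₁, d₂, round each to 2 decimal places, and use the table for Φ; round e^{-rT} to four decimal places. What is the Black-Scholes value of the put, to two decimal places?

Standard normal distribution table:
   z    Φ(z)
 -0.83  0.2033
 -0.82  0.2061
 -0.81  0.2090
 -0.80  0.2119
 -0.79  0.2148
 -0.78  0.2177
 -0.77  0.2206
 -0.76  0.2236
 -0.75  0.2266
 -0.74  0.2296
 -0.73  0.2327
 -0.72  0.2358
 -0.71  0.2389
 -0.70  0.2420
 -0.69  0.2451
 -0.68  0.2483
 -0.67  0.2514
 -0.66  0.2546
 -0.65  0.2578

€0.57

T = 0.5;  σ√T = 0.1061
d₁ = [ln(40/38) + (0.058 + 0.15²/2)·0.5] / 0.1061 = [0.0513 + 0.0346] / 0.1061 = 0.8100 ≈ 0.81
d₂ = d₁ − σ√T = 0.8100 − 0.1061 = 0.7040 ≈ 0.70
exp(−rT) = exp(−0.058·0.5) = 0.9714
N(−d₂) = N(-0.70) = 0.2420;  N(−d₁) = N(-0.81) = 0.2090
P = 38·0.9714·0.2420 − 40·0.2090 = 8.9330 − 8.3600 = 0.5730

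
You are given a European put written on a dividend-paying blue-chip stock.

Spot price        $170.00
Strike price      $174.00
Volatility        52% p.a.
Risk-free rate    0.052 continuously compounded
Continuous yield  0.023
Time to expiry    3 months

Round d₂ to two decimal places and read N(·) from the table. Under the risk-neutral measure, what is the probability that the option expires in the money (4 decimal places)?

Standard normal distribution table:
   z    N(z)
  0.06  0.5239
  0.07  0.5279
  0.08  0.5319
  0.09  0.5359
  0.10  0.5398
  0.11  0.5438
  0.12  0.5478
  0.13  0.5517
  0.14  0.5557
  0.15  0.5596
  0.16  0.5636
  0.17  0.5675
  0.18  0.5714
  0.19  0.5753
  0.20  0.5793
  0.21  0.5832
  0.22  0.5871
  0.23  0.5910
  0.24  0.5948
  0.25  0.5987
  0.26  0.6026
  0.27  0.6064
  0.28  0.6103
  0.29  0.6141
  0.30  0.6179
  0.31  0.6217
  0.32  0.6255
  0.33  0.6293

0.5753

T = 0.25;  σ√T = 0.2600
ln(S/K) + (r − q + σ²/2)T = ln(170/174) + (0.052 − 0.023 + 0.52²/2)·0.25 = -0.0233 + 0.0411 = 0.0178
d₁ = 0.0178 / 0.2600 = 0.0684 → 0.07
d₂ = d₁ − σ√T = 0.0684 − 0.2600 = -0.1916 → -0.19
Risk-neutral Pr[S_T < K] = N(−d₂) = N(0.19) = 0.5753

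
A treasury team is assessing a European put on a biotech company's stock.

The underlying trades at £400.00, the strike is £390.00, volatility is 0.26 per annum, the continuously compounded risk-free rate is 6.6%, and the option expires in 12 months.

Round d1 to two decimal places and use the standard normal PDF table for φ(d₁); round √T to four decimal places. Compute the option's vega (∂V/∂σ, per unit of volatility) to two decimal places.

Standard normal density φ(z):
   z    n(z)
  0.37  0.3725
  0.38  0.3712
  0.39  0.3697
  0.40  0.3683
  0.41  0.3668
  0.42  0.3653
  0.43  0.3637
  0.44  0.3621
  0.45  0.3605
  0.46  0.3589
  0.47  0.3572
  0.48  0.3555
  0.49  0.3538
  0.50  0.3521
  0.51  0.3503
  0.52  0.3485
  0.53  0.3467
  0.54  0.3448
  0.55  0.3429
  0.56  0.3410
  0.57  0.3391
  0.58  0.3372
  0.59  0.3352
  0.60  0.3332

142.20

T = 1;  σ√T = 0.2600
d₁ = [ln(400/390) + (0.066 + 0.26²/2)·1] / 0.2600 = [0.0253 + 0.0998] / 0.2600 = 0.4812 which rounds to 0.48
√T = √1 = 1.0000
φ(d₁) = φ(0.48) = 0.3555
vega = S·φ(d₁)·√T = 400·0.3555·1.0000 = 142.2000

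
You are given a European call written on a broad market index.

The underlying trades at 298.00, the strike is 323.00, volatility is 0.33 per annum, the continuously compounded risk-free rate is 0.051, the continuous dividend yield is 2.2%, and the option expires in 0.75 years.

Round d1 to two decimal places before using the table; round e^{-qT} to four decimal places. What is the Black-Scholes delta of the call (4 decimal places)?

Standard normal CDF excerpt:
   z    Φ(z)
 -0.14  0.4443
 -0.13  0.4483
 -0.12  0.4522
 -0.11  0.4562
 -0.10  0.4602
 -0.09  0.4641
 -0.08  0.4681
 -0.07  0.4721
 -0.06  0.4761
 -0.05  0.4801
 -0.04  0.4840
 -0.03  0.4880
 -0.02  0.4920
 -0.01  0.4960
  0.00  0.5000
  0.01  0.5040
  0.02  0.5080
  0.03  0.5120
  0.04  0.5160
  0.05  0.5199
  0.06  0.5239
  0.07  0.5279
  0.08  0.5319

0.4683

σ√T = 0.33 × 0.8660 = 0.2858
d₁ = [ln(298/323) + (0.051 − 0.022 + 0.33²/2)·0.75] / 0.2858 = [-0.0806 + 0.0626] / 0.2858 = -0.0629 ≈ -0.06
N(d₁) = N(-0.06) = 0.4761
Δ_call = e^(−qT)·N(d₁) = 0.9836·0.4761 = 0.4683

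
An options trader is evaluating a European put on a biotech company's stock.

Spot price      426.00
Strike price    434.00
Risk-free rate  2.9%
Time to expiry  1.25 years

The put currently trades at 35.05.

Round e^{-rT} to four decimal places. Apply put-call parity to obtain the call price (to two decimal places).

42.50

exp(−rT) = exp(−0.029·1.25) = 0.9644
Put-call parity: C − P = S − K·e^(−rT) = 426 − 434·0.9644 = 426 − 418.5496 = 7.4504
C = P + (C − P) = 35.05 + (7.4504) = 42.5004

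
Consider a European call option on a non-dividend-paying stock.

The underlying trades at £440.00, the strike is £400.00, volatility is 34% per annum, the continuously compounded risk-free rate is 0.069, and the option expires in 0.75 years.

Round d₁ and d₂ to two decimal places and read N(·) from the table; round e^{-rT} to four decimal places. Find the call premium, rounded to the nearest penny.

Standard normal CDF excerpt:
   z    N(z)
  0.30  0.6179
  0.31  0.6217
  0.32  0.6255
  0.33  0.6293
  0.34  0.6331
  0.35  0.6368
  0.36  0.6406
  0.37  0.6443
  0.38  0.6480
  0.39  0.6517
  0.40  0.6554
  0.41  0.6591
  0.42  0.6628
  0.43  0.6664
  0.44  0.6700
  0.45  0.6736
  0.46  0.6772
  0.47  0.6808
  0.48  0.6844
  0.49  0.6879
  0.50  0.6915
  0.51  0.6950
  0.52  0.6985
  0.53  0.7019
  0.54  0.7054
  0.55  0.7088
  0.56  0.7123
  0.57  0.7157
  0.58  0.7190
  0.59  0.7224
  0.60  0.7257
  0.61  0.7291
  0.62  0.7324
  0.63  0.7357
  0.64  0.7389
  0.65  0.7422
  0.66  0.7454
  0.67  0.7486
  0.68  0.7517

£84.69

σ√T = 0.34·√0.75 = 0.2944
d₁ = [ln(440/400) + (0.069 + ½·0.34²)·0.75] / (σ√T) = (0.0953 + 0.0951) / 0.2944 = 0.6467 ≈ 0.65
d₂ = 0.6467 − 0.2944 = 0.3522 ≈ 0.35
e^(−rT) = e^(−0.069·0.75) = 0.9496
C = 440·N(0.65) − 400·0.9496·N(0.35) = 440·0.7422 − 400·0.9496·0.6368 = 326.5680 − 241.8821 = 84.6859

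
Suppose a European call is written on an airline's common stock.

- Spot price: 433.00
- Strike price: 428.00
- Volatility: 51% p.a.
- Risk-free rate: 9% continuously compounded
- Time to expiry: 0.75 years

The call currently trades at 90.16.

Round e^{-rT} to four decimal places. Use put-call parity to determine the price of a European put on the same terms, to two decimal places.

57.21

e^(−rT) = e^(−0.09·0.75) = 0.9347
Put-call parity: C − P = S − K·e^(−rT) = 433 − 428·0.9347 = 433 − 400.0516 = 32.9484
P = C − (C − P) = 90.16 − (32.9484) = 57.2116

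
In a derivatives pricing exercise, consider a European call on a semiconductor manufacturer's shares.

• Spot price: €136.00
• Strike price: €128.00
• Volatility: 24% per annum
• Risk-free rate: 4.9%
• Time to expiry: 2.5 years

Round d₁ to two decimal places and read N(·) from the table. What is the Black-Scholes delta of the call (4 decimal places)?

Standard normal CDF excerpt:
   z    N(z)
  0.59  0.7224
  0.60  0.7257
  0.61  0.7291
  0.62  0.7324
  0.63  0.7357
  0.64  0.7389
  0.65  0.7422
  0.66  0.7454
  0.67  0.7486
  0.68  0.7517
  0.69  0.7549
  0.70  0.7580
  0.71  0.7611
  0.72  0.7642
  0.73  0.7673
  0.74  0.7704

σ√T = 0.24 × 1.5811 = 0.3795
d₁ = [ln(136/128) + (0.049 + 0.24²/2)·2.5] / 0.3795 = [0.0606 + 0.1945] / 0.3795 = 0.6723 ⇒ 0.67
N(d₁) = N(0.67) = 0.7486
Δ_call = N(d₁) = 0.7486

0.7486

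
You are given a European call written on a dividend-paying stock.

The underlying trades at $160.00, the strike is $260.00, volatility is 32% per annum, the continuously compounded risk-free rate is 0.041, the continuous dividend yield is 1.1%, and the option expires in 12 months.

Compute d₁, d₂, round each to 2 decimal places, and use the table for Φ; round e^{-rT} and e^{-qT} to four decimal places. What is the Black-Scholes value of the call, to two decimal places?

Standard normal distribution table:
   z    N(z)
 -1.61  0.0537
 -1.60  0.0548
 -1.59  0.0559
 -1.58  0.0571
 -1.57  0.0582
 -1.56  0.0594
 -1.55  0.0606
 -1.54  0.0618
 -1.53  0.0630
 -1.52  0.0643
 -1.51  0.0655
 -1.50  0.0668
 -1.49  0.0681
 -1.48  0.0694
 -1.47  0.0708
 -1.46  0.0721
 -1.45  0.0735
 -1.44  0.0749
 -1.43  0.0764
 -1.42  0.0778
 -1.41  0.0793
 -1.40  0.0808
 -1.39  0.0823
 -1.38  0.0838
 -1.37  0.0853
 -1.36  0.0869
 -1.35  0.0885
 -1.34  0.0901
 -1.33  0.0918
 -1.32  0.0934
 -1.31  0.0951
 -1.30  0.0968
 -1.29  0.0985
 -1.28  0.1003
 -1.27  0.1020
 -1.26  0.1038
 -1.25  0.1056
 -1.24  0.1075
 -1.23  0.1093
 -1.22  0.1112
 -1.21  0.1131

$2.18

T = 1;  σ√T = 0.3200
d₁ = [ln(160/260) + (0.041 − 0.011 + 0.32²/2)·1] / 0.3200 = [-0.4855 + 0.0812] / 0.3200 = -1.2635 ⇒ -1.26
d₂ = d₁ − σ√T = -1.2635 − 0.3200 = -1.5835 ⇒ -1.58
e^(−qT) = e^(−0.011·1) = 0.9891;  e^(−rT) = e^(−0.041·1) = 0.9598
N(d₁) = N(-1.26) = 0.1038;  N(d₂) = N(-1.58) = 0.0571
C = 160·0.9891·0.1038 − 260·0.9598·0.0571 = 16.4270 − 14.2492 = 2.1778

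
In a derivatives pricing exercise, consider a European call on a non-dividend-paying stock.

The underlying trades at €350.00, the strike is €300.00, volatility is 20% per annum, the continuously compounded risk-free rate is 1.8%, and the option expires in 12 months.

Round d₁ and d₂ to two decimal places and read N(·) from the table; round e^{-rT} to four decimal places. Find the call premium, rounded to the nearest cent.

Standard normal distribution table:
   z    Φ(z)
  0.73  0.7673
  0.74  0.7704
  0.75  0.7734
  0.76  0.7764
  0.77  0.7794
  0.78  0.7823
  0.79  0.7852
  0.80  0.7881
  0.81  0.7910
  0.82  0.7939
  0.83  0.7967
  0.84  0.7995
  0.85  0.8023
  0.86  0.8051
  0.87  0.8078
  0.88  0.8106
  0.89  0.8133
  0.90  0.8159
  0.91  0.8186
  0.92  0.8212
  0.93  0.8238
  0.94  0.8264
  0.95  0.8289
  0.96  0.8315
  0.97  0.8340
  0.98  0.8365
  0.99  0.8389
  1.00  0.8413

€62.25

σ√T = 0.2 × 1.0000 = 0.2000
d₁ = [ln(350/300) + (0.018 + ½·0.2²)·1] / (σ√T) = (0.1542 + 0.0380) / 0.2000 = 0.9608 → 0.96
d₂ = 0.9608 − 0.2000 = 0.7608 → 0.76
exp(−rT) = exp(−0.018·1) = 0.9822
N(d₁) = N(0.96) = 0.8315;  N(d₂) = N(0.76) = 0.7764
C = 350·0.8315 − 300·0.9822·0.7764 = 291.0250 − 228.7740 = 62.2510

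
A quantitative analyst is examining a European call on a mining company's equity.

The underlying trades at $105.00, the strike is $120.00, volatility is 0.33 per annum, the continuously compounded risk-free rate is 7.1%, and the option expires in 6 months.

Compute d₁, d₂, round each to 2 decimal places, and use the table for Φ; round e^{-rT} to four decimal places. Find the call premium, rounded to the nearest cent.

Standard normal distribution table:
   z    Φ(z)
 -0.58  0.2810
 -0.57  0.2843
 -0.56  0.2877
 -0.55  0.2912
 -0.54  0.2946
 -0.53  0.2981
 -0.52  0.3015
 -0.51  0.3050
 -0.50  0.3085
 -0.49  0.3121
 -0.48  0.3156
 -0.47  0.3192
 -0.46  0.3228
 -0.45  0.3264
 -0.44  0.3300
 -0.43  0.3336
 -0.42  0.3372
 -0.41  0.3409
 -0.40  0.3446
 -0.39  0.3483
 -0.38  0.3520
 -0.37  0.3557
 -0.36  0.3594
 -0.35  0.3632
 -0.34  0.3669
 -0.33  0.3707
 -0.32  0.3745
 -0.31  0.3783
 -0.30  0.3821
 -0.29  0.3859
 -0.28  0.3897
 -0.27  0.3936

σ√T = 0.33·√0.5 = 0.2333
d₁ = [ln(105/120) + (0.071 + 0.33²/2)·0.5] / 0.2333 = [-0.1335 + 0.0627] / 0.2333 = -0.3034 ⇒ -0.30
d₂ = d₁ − σ√T = -0.3034 − 0.2333 = -0.5368 ⇒ -0.54
exp(−rT) = exp(−0.071·0.5) = 0.9651
N(d₁) = N(-0.30) = 0.3821;  N(d₂) = N(-0.54) = 0.2946
C = 105·0.3821 − 120·0.9651·0.2946 = 40.1205 − 34.1182 = 6.0023

$6.00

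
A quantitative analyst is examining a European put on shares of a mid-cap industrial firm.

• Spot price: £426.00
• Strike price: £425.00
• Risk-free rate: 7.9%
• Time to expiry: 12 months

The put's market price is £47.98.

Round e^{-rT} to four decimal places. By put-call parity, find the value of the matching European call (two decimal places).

exp(−rT) = exp(−0.079·1) = 0.9240
Put-call parity: C − P = S − K·e^(−rT) = 426 − 425·0.9240 = 426 − 392.7000 = 33.3000
C = P + (C − P) = 47.98 + (33.3000) = 81.2800

£81.28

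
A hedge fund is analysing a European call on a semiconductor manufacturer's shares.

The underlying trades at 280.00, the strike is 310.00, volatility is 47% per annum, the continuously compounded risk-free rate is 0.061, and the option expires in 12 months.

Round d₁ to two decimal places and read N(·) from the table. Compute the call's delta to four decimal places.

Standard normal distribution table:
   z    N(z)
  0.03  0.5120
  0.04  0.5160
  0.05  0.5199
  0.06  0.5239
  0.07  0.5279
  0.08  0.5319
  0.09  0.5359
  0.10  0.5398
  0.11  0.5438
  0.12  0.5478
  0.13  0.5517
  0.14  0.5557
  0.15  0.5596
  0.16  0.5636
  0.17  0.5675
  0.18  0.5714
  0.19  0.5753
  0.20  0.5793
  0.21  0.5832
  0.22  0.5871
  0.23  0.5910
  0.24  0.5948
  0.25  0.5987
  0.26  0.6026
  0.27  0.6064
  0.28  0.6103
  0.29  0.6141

σ√T = 0.47 × 1.0000 = 0.4700
d₁ = [ln(280/310) + (0.061 + 0.47²/2)·1] / 0.4700 = [-0.1018 + 0.1714] / 0.4700 = 0.1482 ⇒ 0.15
N(d₁) = N(0.15) = 0.5596
Δ_call = N(d₁) = 0.5596

0.5596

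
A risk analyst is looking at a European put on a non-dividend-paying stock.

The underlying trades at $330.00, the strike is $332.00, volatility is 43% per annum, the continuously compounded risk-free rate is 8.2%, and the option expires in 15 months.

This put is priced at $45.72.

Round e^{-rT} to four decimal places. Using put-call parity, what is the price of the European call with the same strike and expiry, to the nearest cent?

e^(−rT) = e^(−0.082·1.25) = 0.9026
Put-call parity: C − P = S − K·e^(−rT) = 330 − 332·0.9026 = 330 − 299.6632 = 30.3368
C = P + (C − P) = 45.72 + (30.3368) = 76.0568

$76.06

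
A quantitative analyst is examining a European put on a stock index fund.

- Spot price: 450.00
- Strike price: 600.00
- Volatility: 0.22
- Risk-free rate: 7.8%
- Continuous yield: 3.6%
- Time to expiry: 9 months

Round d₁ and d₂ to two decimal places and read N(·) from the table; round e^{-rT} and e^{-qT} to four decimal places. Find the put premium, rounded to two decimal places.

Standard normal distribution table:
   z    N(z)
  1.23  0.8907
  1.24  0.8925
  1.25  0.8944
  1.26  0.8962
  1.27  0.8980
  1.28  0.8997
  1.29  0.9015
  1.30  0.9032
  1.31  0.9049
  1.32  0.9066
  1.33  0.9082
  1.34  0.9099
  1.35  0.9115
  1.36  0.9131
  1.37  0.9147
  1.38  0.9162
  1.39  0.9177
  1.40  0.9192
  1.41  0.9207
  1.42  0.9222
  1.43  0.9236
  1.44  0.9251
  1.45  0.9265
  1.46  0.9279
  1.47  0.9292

T = 0.75;  σ√T = 0.1905
d₁ = [ln(450/600) + (0.078 − 0.036 + 0.22²/2)·0.75] / 0.1905 = [-0.2877 + 0.0497] / 0.1905 = -1.2493 → -1.25
d₂ = d₁ − σ√T = -1.2493 − 0.1905 = -1.4399 → -1.44
exp(−qT) = exp(−0.036·0.75) = 0.9734;  exp(−rT) = exp(−0.078·0.75) = 0.9432
N(−d₂) = N(1.44) = 0.9251;  N(−d₁) = N(1.25) = 0.8944
P = 600·0.9432·0.9251 − 450·0.9734·0.8944 = 523.5326 − 391.7740 = 131.7586

131.76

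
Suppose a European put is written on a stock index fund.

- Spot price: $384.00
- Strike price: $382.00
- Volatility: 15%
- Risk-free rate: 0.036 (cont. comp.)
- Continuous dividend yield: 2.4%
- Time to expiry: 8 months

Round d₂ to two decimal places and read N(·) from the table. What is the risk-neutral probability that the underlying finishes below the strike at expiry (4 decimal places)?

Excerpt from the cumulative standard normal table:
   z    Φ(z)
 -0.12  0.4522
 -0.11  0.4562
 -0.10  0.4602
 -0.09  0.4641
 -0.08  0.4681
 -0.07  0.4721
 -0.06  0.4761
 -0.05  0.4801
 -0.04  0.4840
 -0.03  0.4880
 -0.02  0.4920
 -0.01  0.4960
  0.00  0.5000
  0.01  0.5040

0.4801

T = 0.6667;  σ√T = 0.1225
d₁ = [ln(384/382) + (0.036 − 0.024 + 0.15²/2)·0.6667] / 0.1225 = [0.0052 + 0.0155] / 0.1225 = 0.1692 → 0.17
d₂ = d₁ − σ√T = 0.1692 − 0.1225 = 0.0467 → 0.05
Risk-neutral Pr[S_T < K] = N(−d₂) = N(-0.05) = 0.4801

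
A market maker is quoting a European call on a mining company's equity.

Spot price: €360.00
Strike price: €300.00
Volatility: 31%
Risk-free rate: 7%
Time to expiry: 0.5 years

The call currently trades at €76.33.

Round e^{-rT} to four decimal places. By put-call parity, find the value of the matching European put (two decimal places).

€6.01

exp(−rT) = exp(−0.07·0.5) = 0.9656
Put-call parity: C − P = S − K·e^(−rT) = 360 − 300·0.9656 = 360 − 289.6800 = 70.3200
P = C − (C − P) = 76.33 − (70.3200) = 6.0100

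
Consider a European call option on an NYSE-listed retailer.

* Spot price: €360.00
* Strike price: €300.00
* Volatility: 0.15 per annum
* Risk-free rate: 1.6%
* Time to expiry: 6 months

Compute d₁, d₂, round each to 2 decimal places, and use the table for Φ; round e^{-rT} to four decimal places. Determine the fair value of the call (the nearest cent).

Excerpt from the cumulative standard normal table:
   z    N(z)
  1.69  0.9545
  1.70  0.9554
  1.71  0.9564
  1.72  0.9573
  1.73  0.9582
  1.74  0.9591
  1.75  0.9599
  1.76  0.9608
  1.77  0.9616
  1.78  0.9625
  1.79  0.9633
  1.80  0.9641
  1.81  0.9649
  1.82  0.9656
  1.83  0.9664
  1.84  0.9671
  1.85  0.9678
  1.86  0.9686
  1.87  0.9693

€62.98

T = 0.5;  σ√T = 0.1061
d₁ = [ln(360/300) + (0.016 + 0.15²/2)·0.5] / 0.1061 = [0.1823 + 0.0136] / 0.1061 = 1.8474 ≈ 1.85
d₂ = d₁ − σ√T = 1.8474 − 0.1061 = 1.7413 ≈ 1.74
e^(−rT) = e^(−0.016·0.5) = 0.9920
C = 360·N(1.85) − 300·0.9920·N(1.74) = 360·0.9678 − 300·0.9920·0.9591 = 348.4080 − 285.4282 = 62.9798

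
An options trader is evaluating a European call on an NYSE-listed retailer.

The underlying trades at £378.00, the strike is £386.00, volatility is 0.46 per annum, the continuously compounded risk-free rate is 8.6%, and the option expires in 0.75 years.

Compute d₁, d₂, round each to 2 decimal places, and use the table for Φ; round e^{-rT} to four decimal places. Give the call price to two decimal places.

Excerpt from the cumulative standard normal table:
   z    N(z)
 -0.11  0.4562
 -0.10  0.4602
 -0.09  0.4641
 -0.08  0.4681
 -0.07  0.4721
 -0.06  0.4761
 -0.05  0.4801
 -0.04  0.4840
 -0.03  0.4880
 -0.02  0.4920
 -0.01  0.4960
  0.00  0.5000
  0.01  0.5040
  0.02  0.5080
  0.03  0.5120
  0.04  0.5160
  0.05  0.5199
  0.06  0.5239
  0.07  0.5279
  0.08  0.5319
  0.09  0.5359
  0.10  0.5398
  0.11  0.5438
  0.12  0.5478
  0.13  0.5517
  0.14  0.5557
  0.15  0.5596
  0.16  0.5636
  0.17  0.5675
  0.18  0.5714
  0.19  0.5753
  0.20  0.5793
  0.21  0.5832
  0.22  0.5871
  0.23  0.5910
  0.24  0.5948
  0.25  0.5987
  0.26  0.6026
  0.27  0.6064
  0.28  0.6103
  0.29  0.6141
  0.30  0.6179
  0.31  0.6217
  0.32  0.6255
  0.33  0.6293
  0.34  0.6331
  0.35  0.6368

σ√T = 0.46 × 0.8660 = 0.3984
d₁ = [ln(378/386) + (0.086 + 0.46²/2)·0.75] / 0.3984 = [-0.0209 + 0.1439] / 0.3984 = 0.3085 ≈ 0.31
d₂ = d₁ − σ√T = 0.3085 − 0.3984 = -0.0898 ≈ -0.09
e^(−rT) = e^(−0.086·0.75) = 0.9375
N(d₁) = N(0.31) = 0.6217;  N(d₂) = N(-0.09) = 0.4641
C = 378·0.6217 − 386·0.9375·0.4641 = 235.0026 − 167.9462 = 67.0564

£67.06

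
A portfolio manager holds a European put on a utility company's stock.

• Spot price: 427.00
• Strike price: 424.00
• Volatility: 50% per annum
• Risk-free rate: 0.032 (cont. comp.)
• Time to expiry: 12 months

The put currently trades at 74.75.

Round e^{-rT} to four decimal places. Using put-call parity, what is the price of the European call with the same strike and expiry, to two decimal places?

e^(−rT) = e^(−0.032·1) = 0.9685
Put-call parity: C − P = S − K·e^(−rT) = 427 − 424·0.9685 = 427 − 410.6440 = 16.3560
C = P + (C − P) = 74.75 + (16.3560) = 91.1060

91.11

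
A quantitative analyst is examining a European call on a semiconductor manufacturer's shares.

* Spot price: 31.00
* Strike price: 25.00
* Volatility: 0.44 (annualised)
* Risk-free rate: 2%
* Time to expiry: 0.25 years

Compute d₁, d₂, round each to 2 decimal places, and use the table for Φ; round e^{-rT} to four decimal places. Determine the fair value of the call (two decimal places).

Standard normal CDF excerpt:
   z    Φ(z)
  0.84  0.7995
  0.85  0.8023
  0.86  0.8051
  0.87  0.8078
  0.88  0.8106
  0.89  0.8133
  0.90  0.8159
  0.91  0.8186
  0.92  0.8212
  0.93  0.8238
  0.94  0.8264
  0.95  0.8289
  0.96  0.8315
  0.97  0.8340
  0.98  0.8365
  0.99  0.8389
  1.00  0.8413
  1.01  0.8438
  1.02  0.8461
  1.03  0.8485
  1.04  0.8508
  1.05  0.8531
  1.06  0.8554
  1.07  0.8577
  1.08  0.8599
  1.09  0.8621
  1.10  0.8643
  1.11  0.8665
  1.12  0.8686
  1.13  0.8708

σ√T = 0.44·√0.25 = 0.2200
d₁ = [ln(31/25) + (0.02 + ½·0.44²)·0.25] / (σ√T) = (0.2151 + 0.0292) / 0.2200 = 1.1105 which rounds to 1.11
d₂ = 1.1105 − 0.2200 = 0.8905 which rounds to 0.89
exp(−rT) = exp(−0.02·0.25) = 0.9950
N(d₁) = N(1.11) = 0.8665;  N(d₂) = N(0.89) = 0.8133
C = 31·0.8665 − 25·0.9950·0.8133 = 26.8615 − 20.2308 = 6.6307

6.63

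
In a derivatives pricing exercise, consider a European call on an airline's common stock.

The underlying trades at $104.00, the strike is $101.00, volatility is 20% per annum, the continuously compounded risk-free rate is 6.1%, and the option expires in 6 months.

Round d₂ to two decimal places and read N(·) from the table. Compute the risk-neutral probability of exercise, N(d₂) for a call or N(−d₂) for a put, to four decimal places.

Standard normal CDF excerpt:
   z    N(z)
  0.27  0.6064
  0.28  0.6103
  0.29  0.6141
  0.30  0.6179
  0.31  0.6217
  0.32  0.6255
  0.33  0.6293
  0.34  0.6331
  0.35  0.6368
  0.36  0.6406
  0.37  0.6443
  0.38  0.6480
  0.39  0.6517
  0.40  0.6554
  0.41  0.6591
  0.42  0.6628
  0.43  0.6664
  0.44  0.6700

σ√T = 0.2 × 0.7071 = 0.1414
d₁ = [ln(104/101) + (0.061 + 0.2²/2)·0.5] / 0.1414 = [0.0293 + 0.0405] / 0.1414 = 0.4934 ⇒ 0.49
d₂ = d₁ − σ√T = 0.4934 − 0.1414 = 0.3519 ⇒ 0.35
Risk-neutral Pr[S_T > K] = N(d₂) = N(0.35) = 0.6368

0.6368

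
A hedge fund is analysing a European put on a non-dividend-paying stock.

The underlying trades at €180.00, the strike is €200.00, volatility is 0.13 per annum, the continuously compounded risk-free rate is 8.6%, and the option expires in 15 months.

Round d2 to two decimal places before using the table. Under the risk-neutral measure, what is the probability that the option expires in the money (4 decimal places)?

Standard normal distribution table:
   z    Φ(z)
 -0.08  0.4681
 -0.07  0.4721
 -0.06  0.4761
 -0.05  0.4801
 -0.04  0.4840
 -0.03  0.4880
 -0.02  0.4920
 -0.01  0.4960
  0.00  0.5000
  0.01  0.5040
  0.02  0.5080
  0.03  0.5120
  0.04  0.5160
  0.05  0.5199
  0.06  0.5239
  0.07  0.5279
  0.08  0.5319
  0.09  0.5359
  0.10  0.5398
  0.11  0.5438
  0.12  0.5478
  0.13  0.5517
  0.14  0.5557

T = 1.25;  σ√T = 0.1453
d₁ = [ln(180/200) + (0.086 + ½·0.13²)·1.25] / (σ√T) = (-0.1054 + 0.1181) / 0.1453 = 0.0874 ⇒ 0.09
d₂ = 0.0874 − 0.1453 = -0.0580 ⇒ -0.06
Risk-neutral Pr[S_T < K] = N(−d₂) = N(0.06) = 0.5239

0.5239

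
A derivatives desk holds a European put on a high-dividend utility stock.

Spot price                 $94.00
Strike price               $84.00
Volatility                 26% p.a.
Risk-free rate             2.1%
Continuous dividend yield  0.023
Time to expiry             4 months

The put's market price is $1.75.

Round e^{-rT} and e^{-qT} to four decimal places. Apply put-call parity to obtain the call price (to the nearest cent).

$11.62

exp(−qT) = exp(−0.023·0.3333) = 0.9924;  exp(−rT) = exp(−0.021·0.3333) = 0.9930
Put-call parity: C − P = S·e^(−qT) − K·e^(−rT) = 94·0.9924 − 84·0.9930 = 93.2856 − 83.4120 = 9.8736
C = P + (C − P) = 1.75 + (9.8736) = 11.6236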